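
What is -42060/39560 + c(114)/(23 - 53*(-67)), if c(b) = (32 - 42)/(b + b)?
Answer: -428423899/402954204 ≈ -1.0632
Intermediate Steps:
c(b) = -5/b (c(b) = -10*1/(2*b) = -5/b)
-42060/39560 + c(114)/(23 - 53*(-67)) = -42060/39560 + (-5/114)/(23 - 53*(-67)) = -42060*1/39560 + (-5*1/114)/(23 + 3551) = -2103/1978 - 5/114/3574 = -2103/1978 - 5/114*1/3574 = -2103/1978 - 5/407436 = -428423899/402954204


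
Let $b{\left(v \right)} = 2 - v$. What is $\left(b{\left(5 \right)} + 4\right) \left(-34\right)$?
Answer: $-34$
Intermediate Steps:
$\left(b{\left(5 \right)} + 4\right) \left(-34\right) = \left(\left(2 - 5\right) + 4\right) \left(-34\right) = \left(-3 + 4\right) \left(-34\right) = 1 \left(-34\right) = -34$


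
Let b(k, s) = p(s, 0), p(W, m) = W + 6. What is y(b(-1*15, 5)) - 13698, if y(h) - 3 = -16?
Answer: -13711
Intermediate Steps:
p(W, m) = 6 + W
b(k, s) = 6 + s
y(h) = -13 (y(h) = 3 - 16 = -13)
y(b(-1*15, 5)) - 13698 = -13 - 13698 = -13711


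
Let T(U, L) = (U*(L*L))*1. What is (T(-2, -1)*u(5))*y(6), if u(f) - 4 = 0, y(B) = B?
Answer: -48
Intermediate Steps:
T(U, L) = U*L² (T(U, L) = (U*L²)*1 = U*L²)
u(f) = 4 (u(f) = 4 + 0 = 4)
(T(-2, -1)*u(5))*y(6) = (-2*(-1)²*4)*6 = (-2*1*4)*6 = -2*4*6 = -8*6 = -48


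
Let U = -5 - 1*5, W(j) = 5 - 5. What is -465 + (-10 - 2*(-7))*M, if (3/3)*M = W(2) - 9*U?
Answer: -105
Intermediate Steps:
W(j) = 0
U = -10 (U = -5 - 5 = -10)
M = 90 (M = 0 - 9*(-10) = 0 + 90 = 90)
-465 + (-10 - 2*(-7))*M = -465 + (-10 - 2*(-7))*90 = -465 + (-10 + 14)*90 = -465 + 4*90 = -465 + 360 = -105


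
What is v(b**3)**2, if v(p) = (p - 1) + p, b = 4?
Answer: 16129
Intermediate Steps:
v(p) = -1 + 2*p (v(p) = (-1 + p) + p = -1 + 2*p)
v(b**3)**2 = (-1 + 2*4**3)**2 = (-1 + 2*64)**2 = (-1 + 128)**2 = 127**2 = 16129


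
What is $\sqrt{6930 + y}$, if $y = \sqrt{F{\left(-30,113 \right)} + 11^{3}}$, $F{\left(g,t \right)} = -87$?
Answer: $\sqrt{6930 + 2 \sqrt{311}} \approx 83.458$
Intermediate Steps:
$y = 2 \sqrt{311}$ ($y = \sqrt{-87 + 11^{3}} = \sqrt{-87 + 1331} = \sqrt{1244} = 2 \sqrt{311} \approx 35.27$)
$\sqrt{6930 + y} = \sqrt{6930 + 2 \sqrt{311}}$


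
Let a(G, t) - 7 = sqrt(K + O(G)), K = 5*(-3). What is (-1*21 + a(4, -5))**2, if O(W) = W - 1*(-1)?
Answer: (14 - I*sqrt(10))**2 ≈ 186.0 - 88.544*I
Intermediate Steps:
O(W) = 1 + W (O(W) = W + 1 = 1 + W)
K = -15
a(G, t) = 7 + sqrt(-14 + G) (a(G, t) = 7 + sqrt(-15 + (1 + G)) = 7 + sqrt(-14 + G))
(-1*21 + a(4, -5))**2 = (-1*21 + (7 + sqrt(-14 + 4)))**2 = (-21 + (7 + sqrt(-10)))**2 = (-21 + (7 + I*sqrt(10)))**2 = (-14 + I*sqrt(10))**2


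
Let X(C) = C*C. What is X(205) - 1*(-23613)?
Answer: 65638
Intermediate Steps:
X(C) = C²
X(205) - 1*(-23613) = 205² - 1*(-23613) = 42025 + 23613 = 65638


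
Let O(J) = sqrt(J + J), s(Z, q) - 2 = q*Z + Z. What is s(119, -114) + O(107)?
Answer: -13445 + sqrt(214) ≈ -13430.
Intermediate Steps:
s(Z, q) = 2 + Z + Z*q (s(Z, q) = 2 + (q*Z + Z) = 2 + (Z*q + Z) = 2 + (Z + Z*q) = 2 + Z + Z*q)
O(J) = sqrt(2)*sqrt(J) (O(J) = sqrt(2*J) = sqrt(2)*sqrt(J))
s(119, -114) + O(107) = (2 + 119 + 119*(-114)) + sqrt(2)*sqrt(107) = (2 + 119 - 13566) + sqrt(214) = -13445 + sqrt(214)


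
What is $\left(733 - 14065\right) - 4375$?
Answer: $-17707$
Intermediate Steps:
$\left(733 - 14065\right) - 4375 = -13332 - 4375 = -17707$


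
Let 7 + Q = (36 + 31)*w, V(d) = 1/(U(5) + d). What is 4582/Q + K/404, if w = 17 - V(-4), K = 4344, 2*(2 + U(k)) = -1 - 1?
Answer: 11917700/807091 ≈ 14.766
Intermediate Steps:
U(k) = -3 (U(k) = -2 + (-1 - 1)/2 = -2 + (1/2)*(-2) = -2 - 1 = -3)
V(d) = 1/(-3 + d)
w = 120/7 (w = 17 - 1/(-3 - 4) = 17 - 1/(-7) = 17 - 1*(-1/7) = 17 + 1/7 = 120/7 ≈ 17.143)
Q = 7991/7 (Q = -7 + (36 + 31)*(120/7) = -7 + 67*(120/7) = -7 + 8040/7 = 7991/7 ≈ 1141.6)
4582/Q + K/404 = 4582/(7991/7) + 4344/404 = 4582*(7/7991) + 4344*(1/404) = 32074/7991 + 1086/101 = 11917700/807091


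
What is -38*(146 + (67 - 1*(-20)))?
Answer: -8854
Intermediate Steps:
-38*(146 + (67 - 1*(-20))) = -38*(146 + (67 + 20)) = -38*(146 + 87) = -38*233 = -8854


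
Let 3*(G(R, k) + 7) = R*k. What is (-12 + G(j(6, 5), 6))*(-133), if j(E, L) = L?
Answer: 1197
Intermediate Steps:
G(R, k) = -7 + R*k/3 (G(R, k) = -7 + (R*k)/3 = -7 + R*k/3)
(-12 + G(j(6, 5), 6))*(-133) = (-12 + (-7 + (⅓)*5*6))*(-133) = (-12 + (-7 + 10))*(-133) = (-12 + 3)*(-133) = -9*(-133) = 1197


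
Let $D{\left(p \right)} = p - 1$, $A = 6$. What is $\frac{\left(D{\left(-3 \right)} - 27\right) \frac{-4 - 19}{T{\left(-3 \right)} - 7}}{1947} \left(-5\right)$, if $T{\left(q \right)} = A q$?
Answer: $\frac{713}{9735} \approx 0.073241$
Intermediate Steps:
$D{\left(p \right)} = -1 + p$
$T{\left(q \right)} = 6 q$
$\frac{\left(D{\left(-3 \right)} - 27\right) \frac{-4 - 19}{T{\left(-3 \right)} - 7}}{1947} \left(-5\right) = \frac{\left(\left(-1 - 3\right) - 27\right) \frac{-4 - 19}{6 \left(-3\right) - 7}}{1947} \left(-5\right) = \left(-4 - 27\right) \left(- \frac{23}{-18 - 7}\right) \frac{1}{1947} \left(-5\right) = - 31 \left(- \frac{23}{-25}\right) \frac{1}{1947} \left(-5\right) = - 31 \left(\left(-23\right) \left(- \frac{1}{25}\right)\right) \frac{1}{1947} \left(-5\right) = \left(-31\right) \frac{23}{25} \cdot \frac{1}{1947} \left(-5\right) = \left(- \frac{713}{25}\right) \frac{1}{1947} \left(-5\right) = \left(- \frac{713}{48675}\right) \left(-5\right) = \frac{713}{9735}$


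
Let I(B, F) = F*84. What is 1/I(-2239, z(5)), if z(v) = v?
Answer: 1/420 ≈ 0.0023810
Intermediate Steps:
I(B, F) = 84*F
1/I(-2239, z(5)) = 1/(84*5) = 1/420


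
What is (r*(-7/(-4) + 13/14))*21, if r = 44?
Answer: 2475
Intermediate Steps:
(r*(-7/(-4) + 13/14))*21 = (44*(-7/(-4) + 13/14))*21 = (44*(-7*(-1/4) + 13*(1/14)))*21 = (44*(7/4 + 13/14))*21 = (44*(75/28))*21 = (825/7)*21 = 2475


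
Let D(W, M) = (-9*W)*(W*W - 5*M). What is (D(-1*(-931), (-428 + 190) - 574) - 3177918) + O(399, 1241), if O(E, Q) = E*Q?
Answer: -7299291918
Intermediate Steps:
D(W, M) = -9*W*(W² - 5*M) (D(W, M) = (-9*W)*(W² - 5*M) = -9*W*(W² - 5*M))
(D(-1*(-931), (-428 + 190) - 574) - 3177918) + O(399, 1241) = (9*(-1*(-931))*(-(-1*(-931))² + 5*((-428 + 190) - 574)) - 3177918) + 399*1241 = (9*931*(-1*931² + 5*(-238 - 574)) - 3177918) + 495159 = (9*931*(-1*866761 + 5*(-812)) - 3177918) + 495159 = (9*931*(-866761 - 4060) - 3177918) + 495159 = (9*931*(-870821) - 3177918) + 495159 = (-7296609159 - 3177918) + 495159 = -7299787077 + 495159 = -7299291918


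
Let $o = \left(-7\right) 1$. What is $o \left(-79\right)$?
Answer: $553$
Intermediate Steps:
$o = -7$
$o \left(-79\right) = \left(-7\right) \left(-79\right) = 553$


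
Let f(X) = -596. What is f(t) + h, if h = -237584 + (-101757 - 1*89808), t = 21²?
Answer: -429745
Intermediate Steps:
t = 441
h = -429149 (h = -237584 + (-101757 - 89808) = -237584 - 191565 = -429149)
f(t) + h = -596 - 429149 = -429745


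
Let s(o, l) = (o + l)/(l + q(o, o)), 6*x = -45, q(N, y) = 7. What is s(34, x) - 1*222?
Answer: -275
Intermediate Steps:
x = -15/2 (x = (1/6)*(-45) = -15/2 ≈ -7.5000)
s(o, l) = (l + o)/(7 + l) (s(o, l) = (o + l)/(l + 7) = (l + o)/(7 + l))
s(34, x) - 1*222 = (-15/2 + 34)/(7 - 15/2) - 1*222 = (53/2)/(-1/2) - 222 = -2*53/2 - 222 = -53 - 222 = -275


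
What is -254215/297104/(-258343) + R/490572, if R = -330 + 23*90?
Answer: 11139829670855/3137810471650032 ≈ 0.0035502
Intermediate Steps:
R = 1740 (R = -330 + 2070 = 1740)
-254215/297104/(-258343) + R/490572 = -254215/297104/(-258343) + 1740/490572 = -254215*1/297104*(-1/258343) + 1740*(1/490572) = -254215/297104*(-1/258343) + 145/40881 = 254215/76754738672 + 145/40881 = 11139829670855/3137810471650032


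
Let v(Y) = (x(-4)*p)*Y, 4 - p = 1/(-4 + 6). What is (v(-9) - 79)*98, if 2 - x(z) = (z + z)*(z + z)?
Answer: 183652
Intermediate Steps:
x(z) = 2 - 4*z² (x(z) = 2 - (z + z)*(z + z) = 2 - 2*z*2*z = 2 - 4*z²)
p = 7/2 (p = 4 - 1/(-4 + 6) = 4 - 1/2 = 4 - 1*½ = 4 - ½ = 7/2 ≈ 3.5000)
v(Y) = -217*Y (v(Y) = ((2 - 4*(-4)²)*(7/2))*Y = ((2 - 4*16)*(7/2))*Y = ((2 - 64)*(7/2))*Y = (-62*7/2)*Y = -217*Y)
(v(-9) - 79)*98 = (-217*(-9) - 79)*98 = (1953 - 79)*98 = 1874*98 = 183652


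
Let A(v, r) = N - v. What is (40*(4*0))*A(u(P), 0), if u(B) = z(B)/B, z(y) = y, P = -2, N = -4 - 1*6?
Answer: 0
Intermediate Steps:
N = -10 (N = -4 - 6 = -10)
u(B) = 1 (u(B) = B/B = 1)
A(v, r) = -10 - v
(40*(4*0))*A(u(P), 0) = (40*(4*0))*(-10 - 1*1) = (40*0)*(-10 - 1) = 0*(-11) = 0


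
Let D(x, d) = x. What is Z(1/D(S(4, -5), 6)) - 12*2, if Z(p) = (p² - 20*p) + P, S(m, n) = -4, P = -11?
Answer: -479/16 ≈ -29.938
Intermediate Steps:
Z(p) = -11 + p² - 20*p (Z(p) = (p² - 20*p) - 11 = -11 + p² - 20*p)
Z(1/D(S(4, -5), 6)) - 12*2 = (-11 + (1/(-4))² - 20/(-4)) - 12*2 = (-11 + (-¼)² - 20*(-¼)) - 1*24 = (-11 + 1/16 + 5) - 24 = -95/16 - 24 = -479/16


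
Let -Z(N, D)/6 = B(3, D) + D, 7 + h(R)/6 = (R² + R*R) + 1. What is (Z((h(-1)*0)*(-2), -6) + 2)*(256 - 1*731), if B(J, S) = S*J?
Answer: -69350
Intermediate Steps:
B(J, S) = J*S
h(R) = -36 + 12*R² (h(R) = -42 + 6*((R² + R*R) + 1) = -42 + 6*((R² + R²) + 1) = -42 + 6*(2*R² + 1) = -42 + 6*(1 + 2*R²) = -42 + (6 + 12*R²) = -36 + 12*R²)
Z(N, D) = -24*D (Z(N, D) = -6*(3*D + D) = -24*D)
(Z((h(-1)*0)*(-2), -6) + 2)*(256 - 1*731) = (-24*(-6) + 2)*(256 - 1*731) = (144 + 2)*(256 - 731) = 146*(-475) = -69350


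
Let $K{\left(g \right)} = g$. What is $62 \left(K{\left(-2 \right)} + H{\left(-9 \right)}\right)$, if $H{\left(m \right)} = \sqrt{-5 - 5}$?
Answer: $-124 + 62 i \sqrt{10} \approx -124.0 + 196.06 i$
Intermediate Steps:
$H{\left(m \right)} = i \sqrt{10}$ ($H{\left(m \right)} = \sqrt{-10} = i \sqrt{10}$)
$62 \left(K{\left(-2 \right)} + H{\left(-9 \right)}\right) = 62 \left(-2 + i \sqrt{10}\right) = -124 + 62 i \sqrt{10}$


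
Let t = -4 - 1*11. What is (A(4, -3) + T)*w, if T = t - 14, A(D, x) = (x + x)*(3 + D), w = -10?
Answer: 710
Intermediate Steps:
t = -15 (t = -4 - 11 = -15)
A(D, x) = 2*x*(3 + D) (A(D, x) = (2*x)*(3 + D) = 2*x*(3 + D))
T = -29 (T = -15 - 14 = -29)
(A(4, -3) + T)*w = (2*(-3)*(3 + 4) - 29)*(-10) = (2*(-3)*7 - 29)*(-10) = (-42 - 29)*(-10) = -71*(-10) = 710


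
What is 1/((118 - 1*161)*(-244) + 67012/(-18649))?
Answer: 18649/195598296 ≈ 9.5343e-5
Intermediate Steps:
1/((118 - 1*161)*(-244) + 67012/(-18649)) = 1/((118 - 161)*(-244) + 67012*(-1/18649)) = 1/(-43*(-244) - 67012/18649) = 1/(10492 - 67012/18649) = 1/(195598296/18649) = 18649/195598296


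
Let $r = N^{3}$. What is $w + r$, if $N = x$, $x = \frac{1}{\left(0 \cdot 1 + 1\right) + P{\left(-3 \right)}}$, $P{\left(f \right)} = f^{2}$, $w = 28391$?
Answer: $\frac{28391001}{1000} \approx 28391.0$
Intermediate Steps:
$x = \frac{1}{10}$ ($x = \frac{1}{\left(0 \cdot 1 + 1\right) + \left(-3\right)^{2}} = \frac{1}{\left(0 + 1\right) + 9} = \frac{1}{1 + 9} = \frac{1}{10} \approx 0.1$)
$N = \frac{1}{10} \approx 0.1$
$r = \frac{1}{1000}$ ($r = \left(\frac{1}{10}\right)^{3} = \frac{1}{1000} \approx 0.001$)
$w + r = 28391 + \frac{1}{1000} = \frac{28391001}{1000}$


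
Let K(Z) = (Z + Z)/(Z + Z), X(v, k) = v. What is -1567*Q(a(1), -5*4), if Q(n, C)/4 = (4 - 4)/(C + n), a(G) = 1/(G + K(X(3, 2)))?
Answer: 0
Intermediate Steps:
K(Z) = 1 (K(Z) = (2*Z)/((2*Z)) = (2*Z)*(1/(2*Z)) = 1)
a(G) = 1/(1 + G) (a(G) = 1/(G + 1) = 1/(1 + G))
Q(n, C) = 0 (Q(n, C) = 4*((4 - 4)/(C + n)) = 4*(0/(C + n)) = 4*0 = 0)
-1567*Q(a(1), -5*4) = -1567*0 = 0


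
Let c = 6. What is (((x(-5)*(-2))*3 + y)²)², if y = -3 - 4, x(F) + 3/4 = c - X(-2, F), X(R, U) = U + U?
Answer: 1506138481/16 ≈ 9.4134e+7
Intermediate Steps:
X(R, U) = 2*U
x(F) = 21/4 - 2*F (x(F) = -¾ + (6 - 2*F) = 21/4 - 2*F)
y = -7
(((x(-5)*(-2))*3 + y)²)² = ((((21/4 - 2*(-5))*(-2))*3 - 7)²)² = ((((21/4 + 10)*(-2))*3 - 7)²)² = ((((61/4)*(-2))*3 - 7)²)² = ((-61/2*3 - 7)²)² = ((-183/2 - 7)²)² = ((-197/2)²)² = (38809/4)² = 1506138481/16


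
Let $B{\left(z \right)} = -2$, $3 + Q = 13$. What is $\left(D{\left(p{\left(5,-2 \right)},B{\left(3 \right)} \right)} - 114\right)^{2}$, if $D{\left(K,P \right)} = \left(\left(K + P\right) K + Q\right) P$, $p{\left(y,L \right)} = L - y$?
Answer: $67600$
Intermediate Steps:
$Q = 10$ ($Q = -3 + 13 = 10$)
$D{\left(K,P \right)} = P \left(10 + K \left(K + P\right)\right)$ ($D{\left(K,P \right)} = \left(\left(K + P\right) K + 10\right) P = \left(K \left(K + P\right) + 10\right) P = \left(10 + K \left(K + P\right)\right) P = P \left(10 + K \left(K + P\right)\right)$)
$\left(D{\left(p{\left(5,-2 \right)},B{\left(3 \right)} \right)} - 114\right)^{2} = \left(- 2 \left(10 + \left(-2 - 5\right)^{2} + \left(-2 - 5\right) \left(-2\right)\right) - 114\right)^{2} = \left(- 2 \left(10 + \left(-7\right)^{2} - -14\right) - 114\right)^{2} = \left(- 2 \left(10 + 49 + 14\right) - 114\right)^{2} = \left(\left(-2\right) 73 - 114\right)^{2} = \left(-146 - 114\right)^{2} = \left(-260\right)^{2} = 67600$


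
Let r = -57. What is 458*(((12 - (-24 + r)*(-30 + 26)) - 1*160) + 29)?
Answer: -202894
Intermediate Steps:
458*(((12 - (-24 + r)*(-30 + 26)) - 1*160) + 29) = 458*(((12 - (-24 - 57)*(-30 + 26)) - 1*160) + 29) = 458*(((12 - (-81)*(-4)) - 160) + 29) = 458*(((12 - 1*324) - 160) + 29) = 458*(((12 - 324) - 160) + 29) = 458*((-312 - 160) + 29) = 458*(-472 + 29) = 458*(-443) = -202894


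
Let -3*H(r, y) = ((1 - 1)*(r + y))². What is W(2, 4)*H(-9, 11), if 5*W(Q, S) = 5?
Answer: 0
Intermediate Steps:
W(Q, S) = 1 (W(Q, S) = (⅕)*5 = 1)
H(r, y) = 0 (H(r, y) = -(1 - 1)²*(r + y)²/3 = -(0*(r + y))²/3 = -⅓*0² = -⅓*0 = 0)
W(2, 4)*H(-9, 11) = 1*0 = 0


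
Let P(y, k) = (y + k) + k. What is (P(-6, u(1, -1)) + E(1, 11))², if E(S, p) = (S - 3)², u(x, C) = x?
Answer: 0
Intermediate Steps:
P(y, k) = y + 2*k (P(y, k) = (k + y) + k = y + 2*k)
E(S, p) = (-3 + S)²
(P(-6, u(1, -1)) + E(1, 11))² = ((-6 + 2*1) + (-3 + 1)²)² = ((-6 + 2) + (-2)²)² = (-4 + 4)² = 0² = 0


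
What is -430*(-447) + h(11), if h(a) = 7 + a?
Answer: 192228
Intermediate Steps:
-430*(-447) + h(11) = -430*(-447) + (7 + 11) = 192210 + 18 = 192228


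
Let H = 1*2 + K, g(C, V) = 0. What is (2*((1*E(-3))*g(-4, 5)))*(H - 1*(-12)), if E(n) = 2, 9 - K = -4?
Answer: 0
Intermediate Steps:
K = 13 (K = 9 - 1*(-4) = 9 + 4 = 13)
H = 15 (H = 1*2 + 13 = 2 + 13 = 15)
(2*((1*E(-3))*g(-4, 5)))*(H - 1*(-12)) = (2*((1*2)*0))*(15 - 1*(-12)) = (2*(2*0))*(15 + 12) = (2*0)*27 = 0*27 = 0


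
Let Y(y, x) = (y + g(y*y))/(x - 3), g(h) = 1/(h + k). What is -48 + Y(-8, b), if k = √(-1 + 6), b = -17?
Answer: -973674/20455 + √5/81820 ≈ -47.601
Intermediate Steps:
k = √5 ≈ 2.2361
g(h) = 1/(h + √5)
Y(y, x) = (y + 1/(√5 + y²))/(-3 + x) (Y(y, x) = (y + 1/(y*y + √5))/(x - 3) = (y + 1/(y² + √5))/(-3 + x) = (y + 1/(√5 + y²))/(-3 + x))
-48 + Y(-8, b) = -48 + (1 - 8*(√5 + (-8)²))/((-3 - 17)*(√5 + (-8)²)) = -48 + (1 - 8*(√5 + 64))/((-20)*(√5 + 64)) = -48 - (1 - 8*(64 + √5))/(20*(64 + √5)) = -48 - (1 + (-512 - 8*√5))/(20*(64 + √5)) = -48 - (-511 - 8*√5)/(20*(64 + √5))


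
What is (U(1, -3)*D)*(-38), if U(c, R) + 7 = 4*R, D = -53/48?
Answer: -19133/24 ≈ -797.21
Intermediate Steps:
D = -53/48 (D = -53*1/48 = -53/48 ≈ -1.1042)
U(c, R) = -7 + 4*R
(U(1, -3)*D)*(-38) = ((-7 + 4*(-3))*(-53/48))*(-38) = ((-7 - 12)*(-53/48))*(-38) = -19*(-53/48)*(-38) = (1007/48)*(-38) = -19133/24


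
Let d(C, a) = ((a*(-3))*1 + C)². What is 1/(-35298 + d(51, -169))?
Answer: 1/276066 ≈ 3.6223e-6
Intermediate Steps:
d(C, a) = (C - 3*a)² (d(C, a) = (-3*a*1 + C)² = (-3*a + C)² = (C - 3*a)²)
1/(-35298 + d(51, -169)) = 1/(-35298 + (51 - 3*(-169))²) = 1/(-35298 + (51 + 507)²) = 1/(-35298 + 558²) = 1/(-35298 + 311364) = 1/276066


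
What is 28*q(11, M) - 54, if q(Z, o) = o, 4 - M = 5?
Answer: -82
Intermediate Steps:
M = -1 (M = 4 - 1*5 = 4 - 5 = -1)
28*q(11, M) - 54 = 28*(-1) - 54 = -28 - 54 = -82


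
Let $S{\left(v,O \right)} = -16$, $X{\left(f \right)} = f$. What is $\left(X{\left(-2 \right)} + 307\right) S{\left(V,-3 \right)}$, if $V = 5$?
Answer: $-4880$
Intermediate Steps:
$\left(X{\left(-2 \right)} + 307\right) S{\left(V,-3 \right)} = \left(-2 + 307\right) \left(-16\right) = 305 \left(-16\right) = -4880$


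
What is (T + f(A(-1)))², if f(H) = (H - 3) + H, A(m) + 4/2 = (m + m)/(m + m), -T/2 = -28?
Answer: 2601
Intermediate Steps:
T = 56 (T = -2*(-28) = 56)
A(m) = -1 (A(m) = -2 + (m + m)/(m + m) = -2 + (2*m)/((2*m)) = -2 + (2*m)*(1/(2*m)) = -2 + 1 = -1)
f(H) = -3 + 2*H (f(H) = (-3 + H) + H = -3 + 2*H)
(T + f(A(-1)))² = (56 + (-3 + 2*(-1)))² = (56 + (-3 - 2))² = (56 - 5)² = 51² = 2601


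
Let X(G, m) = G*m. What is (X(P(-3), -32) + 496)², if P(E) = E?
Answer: 350464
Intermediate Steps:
(X(P(-3), -32) + 496)² = (-3*(-32) + 496)² = (96 + 496)² = 592² = 350464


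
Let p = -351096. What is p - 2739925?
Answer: -3091021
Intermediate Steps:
p - 2739925 = -351096 - 2739925 = -3091021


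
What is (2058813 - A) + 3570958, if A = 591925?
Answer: 5037846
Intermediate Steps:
(2058813 - A) + 3570958 = (2058813 - 1*591925) + 3570958 = (2058813 - 591925) + 3570958 = 1466888 + 3570958 = 5037846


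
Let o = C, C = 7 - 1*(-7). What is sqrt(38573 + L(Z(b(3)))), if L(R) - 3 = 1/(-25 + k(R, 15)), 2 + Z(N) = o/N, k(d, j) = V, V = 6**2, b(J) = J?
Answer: sqrt(4667707)/11 ≈ 196.41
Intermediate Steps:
V = 36
C = 14 (C = 7 + 7 = 14)
o = 14
k(d, j) = 36
Z(N) = -2 + 14/N
L(R) = 34/11 (L(R) = 3 + 1/(-25 + 36) = 3 + 1/11 = 34/11)
sqrt(38573 + L(Z(b(3)))) = sqrt(38573 + 34/11) = sqrt(424337/11) = sqrt(4667707)/11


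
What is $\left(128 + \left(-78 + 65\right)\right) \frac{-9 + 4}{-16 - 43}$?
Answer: $\frac{575}{59} \approx 9.7458$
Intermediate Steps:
$\left(128 + \left(-78 + 65\right)\right) \frac{-9 + 4}{-16 - 43} = \left(128 - 13\right) \left(- \frac{5}{-59}\right) = 115 \left(\left(-5\right) \left(- \frac{1}{59}\right)\right) = 115 \cdot \frac{5}{59} = \frac{575}{59}$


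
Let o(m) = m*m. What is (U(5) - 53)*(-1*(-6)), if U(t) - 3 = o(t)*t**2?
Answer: 3450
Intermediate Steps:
o(m) = m**2
U(t) = 3 + t**4 (U(t) = 3 + t**2*t**2 = 3 + t**4)
(U(5) - 53)*(-1*(-6)) = ((3 + 5**4) - 53)*(-1*(-6)) = ((3 + 625) - 53)*6 = (628 - 53)*6 = 575*6 = 3450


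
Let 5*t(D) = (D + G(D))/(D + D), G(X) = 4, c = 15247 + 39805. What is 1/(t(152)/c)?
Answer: 20919760/39 ≈ 5.3640e+5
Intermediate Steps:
c = 55052
t(D) = (4 + D)/(10*D) (t(D) = ((D + 4)/(D + D))/5 = ((4 + D)/((2*D)))/5 = ((4 + D)*(1/(2*D)))/5 = ((4 + D)/(2*D))/5 = (4 + D)/(10*D))
1/(t(152)/c) = 1/(((1/10)*(4 + 152)/152)/55052) = 1/(((1/10)*(1/152)*156)*(1/55052)) = 1/((39/380)*(1/55052)) = 1/(39/20919760) = 20919760/39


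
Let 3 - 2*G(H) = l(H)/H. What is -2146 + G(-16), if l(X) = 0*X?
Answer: -4289/2 ≈ -2144.5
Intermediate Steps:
l(X) = 0
G(H) = 3/2 (G(H) = 3/2 - 0/H = 3/2 - ½*0 = 3/2 + 0 = 3/2)
-2146 + G(-16) = -2146 + 3/2 = -4289/2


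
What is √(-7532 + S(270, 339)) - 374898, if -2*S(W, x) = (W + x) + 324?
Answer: -374898 + I*√31994/2 ≈ -3.749e+5 + 89.434*I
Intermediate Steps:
S(W, x) = -162 - W/2 - x/2 (S(W, x) = -((W + x) + 324)/2 = -(324 + W + x)/2 = -162 - W/2 - x/2)
√(-7532 + S(270, 339)) - 374898 = √(-7532 + (-162 - ½*270 - ½*339)) - 374898 = √(-7532 + (-162 - 135 - 339/2)) - 374898 = √(-7532 - 933/2) - 374898 = √(-15997/2) - 374898 = I*√31994/2 - 374898 = -374898 + I*√31994/2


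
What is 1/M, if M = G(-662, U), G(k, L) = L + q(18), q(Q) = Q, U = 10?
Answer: 1/28 ≈ 0.035714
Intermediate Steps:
G(k, L) = 18 + L (G(k, L) = L + 18 = 18 + L)
M = 28 (M = 18 + 10 = 28)
1/M = 1/28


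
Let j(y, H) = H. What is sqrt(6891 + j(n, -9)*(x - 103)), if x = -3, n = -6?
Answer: sqrt(7845) ≈ 88.572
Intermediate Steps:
sqrt(6891 + j(n, -9)*(x - 103)) = sqrt(6891 - 9*(-3 - 103)) = sqrt(6891 - 9*(-106)) = sqrt(6891 + 954) = sqrt(7845)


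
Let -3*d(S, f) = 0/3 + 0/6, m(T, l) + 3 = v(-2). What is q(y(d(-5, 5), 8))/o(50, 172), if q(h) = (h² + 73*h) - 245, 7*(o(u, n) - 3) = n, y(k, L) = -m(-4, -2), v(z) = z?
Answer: 1015/193 ≈ 5.2591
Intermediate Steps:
m(T, l) = -5 (m(T, l) = -3 - 2 = -5)
d(S, f) = 0 (d(S, f) = -(0/3 + 0/6)/3 = -(0*(⅓) + 0*(⅙))/3 = -(0 + 0)/3 = -⅓*0 = 0)
y(k, L) = 5 (y(k, L) = -1*(-5) = 5)
o(u, n) = 3 + n/7
q(h) = -245 + h² + 73*h
q(y(d(-5, 5), 8))/o(50, 172) = (-245 + 5² + 73*5)/(3 + (⅐)*172) = (-245 + 25 + 365)/(3 + 172/7) = 145/(193/7) = 145*(7/193) = 1015/193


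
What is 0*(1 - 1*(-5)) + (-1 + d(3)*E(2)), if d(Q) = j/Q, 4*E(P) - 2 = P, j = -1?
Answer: -4/3 ≈ -1.3333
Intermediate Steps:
E(P) = ½ + P/4
d(Q) = -1/Q
0*(1 - 1*(-5)) + (-1 + d(3)*E(2)) = 0*(1 - 1*(-5)) + (-1 + (-1/3)*(½ + (¼)*2)) = 0*(1 + 5) + (-1 + (-1*⅓)*(½ + ½)) = 0*6 + (-1 - ⅓*1) = 0 + (-1 - ⅓) = 0 - 4/3 = -4/3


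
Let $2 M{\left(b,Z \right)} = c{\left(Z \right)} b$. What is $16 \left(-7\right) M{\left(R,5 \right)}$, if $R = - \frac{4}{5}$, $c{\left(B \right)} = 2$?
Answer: $\frac{448}{5} \approx 89.6$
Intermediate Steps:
$R = - \frac{4}{5}$ ($R = \left(-4\right) \frac{1}{5} = - \frac{4}{5} \approx -0.8$)
$M{\left(b,Z \right)} = b$ ($M{\left(b,Z \right)} = \frac{2 b}{2} = b$)
$16 \left(-7\right) M{\left(R,5 \right)} = 16 \left(-7\right) \left(- \frac{4}{5}\right) = \left(-112\right) \left(- \frac{4}{5}\right) = \frac{448}{5}$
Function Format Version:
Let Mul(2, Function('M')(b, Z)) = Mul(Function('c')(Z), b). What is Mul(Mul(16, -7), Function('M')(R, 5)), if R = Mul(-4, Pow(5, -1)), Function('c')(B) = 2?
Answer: Rational(448, 5) ≈ 89.600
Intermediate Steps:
R = Rational(-4, 5) (R = Mul(-4, Rational(1, 5)) = Rational(-4, 5) ≈ -0.80000)
Function('M')(b, Z) = b (Function('M')(b, Z) = Mul(Rational(1, 2), Mul(2, b)) = b)
Mul(Mul(16, -7), Function('M')(R, 5)) = Mul(Mul(16, -7), Rational(-4, 5)) = Mul(-112, Rational(-4, 5)) = Rational(448, 5)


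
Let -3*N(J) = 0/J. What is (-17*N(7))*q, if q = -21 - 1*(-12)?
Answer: 0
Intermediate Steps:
N(J) = 0 (N(J) = -0/J = -⅓*0 = 0)
q = -9 (q = -21 + 12 = -9)
(-17*N(7))*q = -17*0*(-9) = 0*(-9) = 0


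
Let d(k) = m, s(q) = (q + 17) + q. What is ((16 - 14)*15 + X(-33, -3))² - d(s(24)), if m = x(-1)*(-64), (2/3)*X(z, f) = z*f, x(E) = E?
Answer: 127193/4 ≈ 31798.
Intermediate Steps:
s(q) = 17 + 2*q (s(q) = (17 + q) + q = 17 + 2*q)
X(z, f) = 3*f*z/2 (X(z, f) = 3*(z*f)/2 = 3*(f*z)/2 = 3*f*z/2)
m = 64 (m = -1*(-64) = 64)
d(k) = 64
((16 - 14)*15 + X(-33, -3))² - d(s(24)) = ((16 - 14)*15 + (3/2)*(-3)*(-33))² - 1*64 = (2*15 + 297/2)² - 64 = (30 + 297/2)² - 64 = (357/2)² - 64 = 127449/4 - 64 = 127193/4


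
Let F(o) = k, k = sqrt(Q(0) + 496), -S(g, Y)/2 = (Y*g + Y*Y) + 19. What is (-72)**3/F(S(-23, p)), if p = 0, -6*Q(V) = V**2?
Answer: -93312*sqrt(31)/31 ≈ -16759.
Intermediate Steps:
Q(V) = -V**2/6
S(g, Y) = -38 - 2*Y**2 - 2*Y*g (S(g, Y) = -2*((Y*g + Y*Y) + 19) = -2*((Y*g + Y**2) + 19) = -2*((Y**2 + Y*g) + 19) = -2*(19 + Y**2 + Y*g) = -38 - 2*Y**2 - 2*Y*g)
k = 4*sqrt(31) (k = sqrt(-1/6*0**2 + 496) = sqrt(-1/6*0 + 496) = sqrt(0 + 496) = sqrt(496) = 4*sqrt(31) ≈ 22.271)
F(o) = 4*sqrt(31)
(-72)**3/F(S(-23, p)) = (-72)**3/((4*sqrt(31))) = -93312*sqrt(31)/31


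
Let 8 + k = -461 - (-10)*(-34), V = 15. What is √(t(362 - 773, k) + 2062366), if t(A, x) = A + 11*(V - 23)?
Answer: √2061867 ≈ 1435.9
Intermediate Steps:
k = -809 (k = -8 + (-461 - (-10)*(-34)) = -8 + (-461 - 1*340) = -8 + (-461 - 340) = -8 - 801 = -809)
t(A, x) = -88 + A (t(A, x) = A + 11*(15 - 23) = A + 11*(-8) = A - 88 = -88 + A)
√(t(362 - 773, k) + 2062366) = √((-88 + (362 - 773)) + 2062366) = √((-88 - 411) + 2062366) = √(-499 + 2062366) = √2061867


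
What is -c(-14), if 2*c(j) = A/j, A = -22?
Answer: -11/14 ≈ -0.78571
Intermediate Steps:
c(j) = -11/j (c(j) = (-22/j)/2 = -11/j)
-c(-14) = -(-11)/(-14) = -(-11)*(-1)/14 = -1*11/14 = -11/14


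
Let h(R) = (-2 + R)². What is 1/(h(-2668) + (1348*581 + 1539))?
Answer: 1/7913627 ≈ 1.2636e-7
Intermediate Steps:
1/(h(-2668) + (1348*581 + 1539)) = 1/((-2 - 2668)² + (1348*581 + 1539)) = 1/((-2670)² + (783188 + 1539)) = 1/(7128900 + 784727) = 1/7913627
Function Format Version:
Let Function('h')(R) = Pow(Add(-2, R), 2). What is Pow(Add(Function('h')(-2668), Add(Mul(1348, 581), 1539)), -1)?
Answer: Rational(1, 7913627) ≈ 1.2636e-7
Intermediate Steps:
Pow(Add(Function('h')(-2668), Add(Mul(1348, 581), 1539)), -1) = Pow(Add(Pow(Add(-2, -2668), 2), Add(Mul(1348, 581), 1539)), -1) = Pow(Add(Pow(-2670, 2), Add(783188, 1539)), -1) = Pow(Add(7128900, 784727), -1) = Pow(7913627, -1) = Rational(1, 7913627)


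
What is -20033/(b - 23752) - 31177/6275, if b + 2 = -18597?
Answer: -1194670052/265752525 ≈ -4.4954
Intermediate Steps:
b = -18599 (b = -2 - 18597 = -18599)
-20033/(b - 23752) - 31177/6275 = -20033/(-18599 - 23752) - 31177/6275 = -20033/(-42351) - 31177*1/6275 = -20033*(-1/42351) - 31177/6275 = 20033/42351 - 31177/6275 = -1194670052/265752525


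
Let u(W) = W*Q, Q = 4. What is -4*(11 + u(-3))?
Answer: 4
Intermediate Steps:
u(W) = 4*W (u(W) = W*4 = 4*W)
-4*(11 + u(-3)) = -4*(11 + 4*(-3)) = -4*(11 - 12) = -4*(-1) = 4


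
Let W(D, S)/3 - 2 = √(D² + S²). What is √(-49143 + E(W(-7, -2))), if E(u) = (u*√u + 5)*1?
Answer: √(-49138 + 3*√3*(2 + √53)^(3/2)) ≈ 221.34*I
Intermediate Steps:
W(D, S) = 6 + 3*√(D² + S²)
E(u) = 5 + u^(3/2) (E(u) = (u^(3/2) + 5)*1 = (5 + u^(3/2))*1 = 5 + u^(3/2))
√(-49143 + E(W(-7, -2))) = √(-49143 + (5 + (6 + 3*√((-7)² + (-2)²))^(3/2))) = √(-49143 + (5 + (6 + 3*√(49 + 4))^(3/2))) = √(-49143 + (5 + (6 + 3*√53)^(3/2))) = √(-49138 + (6 + 3*√53)^(3/2))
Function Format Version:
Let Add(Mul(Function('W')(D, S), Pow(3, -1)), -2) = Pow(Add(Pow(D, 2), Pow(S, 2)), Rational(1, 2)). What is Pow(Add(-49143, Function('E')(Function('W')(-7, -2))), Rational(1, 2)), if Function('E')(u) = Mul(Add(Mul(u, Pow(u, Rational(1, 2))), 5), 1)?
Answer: Pow(Add(-49138, Mul(3, Pow(3, Rational(1, 2)), Pow(Add(2, Pow(53, Rational(1, 2))), Rational(3, 2)))), Rational(1, 2)) ≈ Mul(221.34, I)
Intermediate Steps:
Function('W')(D, S) = Add(6, Mul(3, Pow(Add(Pow(D, 2), Pow(S, 2)), Rational(1, 2))))
Function('E')(u) = Add(5, Pow(u, Rational(3, 2))) (Function('E')(u) = Mul(Add(Pow(u, Rational(3, 2)), 5), 1) = Mul(Add(5, Pow(u, Rational(3, 2))), 1) = Add(5, Pow(u, Rational(3, 2))))
Pow(Add(-49143, Function('E')(Function('W')(-7, -2))), Rational(1, 2)) = Pow(Add(-49143, Add(5, Pow(Add(6, Mul(3, Pow(Add(Pow(-7, 2), Pow(-2, 2)), Rational(1, 2)))), Rational(3, 2)))), Rational(1, 2)) = Pow(Add(-49143, Add(5, Pow(Add(6, Mul(3, Pow(Add(49, 4), Rational(1, 2)))), Rational(3, 2)))), Rational(1, 2)) = Pow(Add(-49143, Add(5, Pow(Add(6, Mul(3, Pow(53, Rational(1, 2)))), Rational(3, 2)))), Rational(1, 2)) = Pow(Add(-49138, Pow(Add(6, Mul(3, Pow(53, Rational(1, 2)))), Rational(3, 2))), Rational(1, 2))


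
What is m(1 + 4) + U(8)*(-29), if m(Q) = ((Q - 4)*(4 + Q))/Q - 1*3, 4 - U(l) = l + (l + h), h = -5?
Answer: 1009/5 ≈ 201.80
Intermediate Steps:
U(l) = 9 - 2*l (U(l) = 4 - (l + (l - 5)) = 4 - (l + (-5 + l)) = 4 - (-5 + 2*l) = 4 + (5 - 2*l) = 9 - 2*l)
m(Q) = -3 + (-4 + Q)*(4 + Q)/Q (m(Q) = ((-4 + Q)*(4 + Q))/Q - 3 = (-4 + Q)*(4 + Q)/Q - 3 = -3 + (-4 + Q)*(4 + Q)/Q)
m(1 + 4) + U(8)*(-29) = (-3 + (1 + 4) - 16/(1 + 4)) + (9 - 2*8)*(-29) = (-3 + 5 - 16/5) + (9 - 16)*(-29) = (-3 + 5 - 16*⅕) - 7*(-29) = (-3 + 5 - 16/5) + 203 = -6/5 + 203 = 1009/5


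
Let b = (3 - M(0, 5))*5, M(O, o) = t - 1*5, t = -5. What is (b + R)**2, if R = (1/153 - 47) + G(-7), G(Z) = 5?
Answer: 12390400/23409 ≈ 529.30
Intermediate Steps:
M(O, o) = -10 (M(O, o) = -5 - 1*5 = -5 - 5 = -10)
R = -6425/153 (R = (1/153 - 47) + 5 = -7190/153 + 5 = -6425/153 ≈ -41.993)
b = 65 (b = (3 - 1*(-10))*5 = (3 + 10)*5 = 13*5 = 65)
(b + R)**2 = (65 - 6425/153)**2 = (3520/153)**2 = 12390400/23409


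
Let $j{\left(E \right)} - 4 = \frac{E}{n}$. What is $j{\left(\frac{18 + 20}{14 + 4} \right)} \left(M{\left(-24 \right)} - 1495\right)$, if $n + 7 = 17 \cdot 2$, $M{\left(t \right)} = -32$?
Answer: $- \frac{504419}{81} \approx -6227.4$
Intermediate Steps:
$n = 27$ ($n = -7 + 17 \cdot 2 = -7 + 34 = 27$)
$j{\left(E \right)} = 4 + \frac{E}{27}$
$j{\left(\frac{18 + 20}{14 + 4} \right)} \left(M{\left(-24 \right)} - 1495\right) = \left(4 + \frac{\left(18 + 20\right) \frac{1}{14 + 4}}{27}\right) \left(-32 - 1495\right) = \left(4 + \frac{38 \cdot \frac{1}{18}}{27}\right) \left(-1527\right) = \left(4 + \frac{1}{27} \cdot \frac{19}{9}\right) \left(-1527\right) = \left(4 + \frac{19}{243}\right) \left(-1527\right) = \frac{991}{243} \left(-1527\right) = - \frac{504419}{81}$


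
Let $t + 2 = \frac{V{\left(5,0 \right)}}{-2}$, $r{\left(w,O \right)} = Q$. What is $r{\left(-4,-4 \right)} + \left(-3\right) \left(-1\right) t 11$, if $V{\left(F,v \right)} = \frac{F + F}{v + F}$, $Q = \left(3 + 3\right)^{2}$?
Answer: $-63$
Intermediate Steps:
$Q = 36$ ($Q = 6^{2} = 36$)
$V{\left(F,v \right)} = \frac{2 F}{F + v}$
$r{\left(w,O \right)} = 36$
$t = -3$ ($t = -2 + \frac{2 \cdot 5 \frac{1}{5 + 0}}{-2} = -2 + 2 \cdot 5 \cdot \frac{1}{5} \left(- \frac{1}{2}\right) = -2 + 2 \left(- \frac{1}{2}\right) = -2 - 1 = -3$)
$r{\left(-4,-4 \right)} + \left(-3\right) \left(-1\right) t 11 = 36 + \left(-3\right) \left(-1\right) \left(-3\right) 11 = 36 + 3 \left(-3\right) 11 = 36 - 99 = -63$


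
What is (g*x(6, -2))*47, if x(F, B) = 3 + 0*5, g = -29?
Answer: -4089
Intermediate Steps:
x(F, B) = 3 (x(F, B) = 3 + 0 = 3)
(g*x(6, -2))*47 = -29*3*47 = -87*47 = -4089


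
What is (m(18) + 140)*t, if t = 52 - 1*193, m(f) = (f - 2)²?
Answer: -55836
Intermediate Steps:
m(f) = (-2 + f)²
t = -141 (t = 52 - 193 = -141)
(m(18) + 140)*t = ((-2 + 18)² + 140)*(-141) = (16² + 140)*(-141) = (256 + 140)*(-141) = 396*(-141) = -55836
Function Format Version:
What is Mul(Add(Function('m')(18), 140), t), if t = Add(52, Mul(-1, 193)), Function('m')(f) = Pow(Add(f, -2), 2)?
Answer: -55836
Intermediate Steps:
Function('m')(f) = Pow(Add(-2, f), 2)
t = -141 (t = Add(52, -193) = -141)
Mul(Add(Function('m')(18), 140), t) = Mul(Add(Pow(Add(-2, 18), 2), 140), -141) = Mul(Add(Pow(16, 2), 140), -141) = Mul(Add(256, 140), -141) = Mul(396, -141) = -55836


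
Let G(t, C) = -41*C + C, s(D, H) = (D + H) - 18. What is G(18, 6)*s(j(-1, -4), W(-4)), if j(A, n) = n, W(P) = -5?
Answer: 6480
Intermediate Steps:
s(D, H) = -18 + D + H
G(t, C) = -40*C
G(18, 6)*s(j(-1, -4), W(-4)) = (-40*6)*(-18 - 4 - 5) = -240*(-27) = 6480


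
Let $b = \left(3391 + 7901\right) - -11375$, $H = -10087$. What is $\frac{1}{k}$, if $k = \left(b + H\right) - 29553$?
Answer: $- \frac{1}{16973} \approx -5.8917 \cdot 10^{-5}$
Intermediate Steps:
$b = 22667$ ($b = 11292 + 11375 = 22667$)
$k = -16973$ ($k = \left(22667 - 10087\right) - 29553 = 12580 - 29553 = -16973$)
$\frac{1}{k} = \frac{1}{-16973} = - \frac{1}{16973}$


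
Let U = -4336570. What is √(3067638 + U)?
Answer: 2*I*√317233 ≈ 1126.5*I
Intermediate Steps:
√(3067638 + U) = √(3067638 - 4336570) = √(-1268932) = 2*I*√317233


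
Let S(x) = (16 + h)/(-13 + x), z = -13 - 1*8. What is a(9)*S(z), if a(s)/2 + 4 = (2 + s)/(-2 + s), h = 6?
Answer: 22/7 ≈ 3.1429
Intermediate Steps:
z = -21 (z = -13 - 8 = -21)
a(s) = -8 + 2*(2 + s)/(-2 + s) (a(s) = -8 + 2*((2 + s)/(-2 + s)) = -8 + 2*(2 + s)/(-2 + s))
S(x) = 22/(-13 + x) (S(x) = (16 + 6)/(-13 + x) = 22/(-13 + x))
a(9)*S(z) = (2*(10 - 3*9)/(-2 + 9))*(22/(-13 - 21)) = (2*(10 - 27)/7)*(22/(-34)) = (2*(⅐)*(-17))*(22*(-1/34)) = -34/7*(-11/17) = 22/7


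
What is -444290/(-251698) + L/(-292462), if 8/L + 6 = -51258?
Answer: 416321166229769/235853169925104 ≈ 1.7652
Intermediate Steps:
L = -1/6408 (L = 8/(-6 - 51258) = 8/(-51264) = 8*(-1/51264) = -1/6408 ≈ -0.00015605)
-444290/(-251698) + L/(-292462) = -444290/(-251698) - 1/6408/(-292462) = -444290*(-1/251698) - 1/6408*(-1/292462) = 222145/125849 + 1/1874096496 = 416321166229769/235853169925104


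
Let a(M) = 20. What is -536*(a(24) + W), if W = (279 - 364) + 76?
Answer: -5896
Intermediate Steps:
W = -9 (W = -85 + 76 = -9)
-536*(a(24) + W) = -536*(20 - 9) = -536*11 = -5896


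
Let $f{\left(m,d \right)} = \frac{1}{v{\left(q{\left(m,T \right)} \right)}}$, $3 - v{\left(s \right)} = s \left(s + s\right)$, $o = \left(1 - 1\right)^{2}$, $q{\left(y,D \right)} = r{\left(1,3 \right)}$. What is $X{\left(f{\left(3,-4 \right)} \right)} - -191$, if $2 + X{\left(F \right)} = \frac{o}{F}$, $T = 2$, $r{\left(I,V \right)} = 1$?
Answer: $189$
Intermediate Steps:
$q{\left(y,D \right)} = 1$
$o = 0$ ($o = 0^{2} = 0$)
$v{\left(s \right)} = 3 - 2 s^{2}$ ($v{\left(s \right)} = 3 - s \left(s + s\right) = 3 - s 2 s = 3 - 2 s^{2}$)
$f{\left(m,d \right)} = 1$ ($f{\left(m,d \right)} = \frac{1}{3 - 2 \cdot 1^{2}} = \frac{1}{3 - 2} = 1^{-1} = 1$)
$X{\left(F \right)} = -2$ ($X{\left(F \right)} = -2 + \frac{0}{F} = -2 + 0 = -2$)
$X{\left(f{\left(3,-4 \right)} \right)} - -191 = -2 - -191 = -2 + 191 = 189$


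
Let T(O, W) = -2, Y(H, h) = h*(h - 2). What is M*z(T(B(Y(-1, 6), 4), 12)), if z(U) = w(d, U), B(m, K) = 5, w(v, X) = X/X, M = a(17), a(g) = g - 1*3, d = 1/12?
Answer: 14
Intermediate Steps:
Y(H, h) = h*(-2 + h)
d = 1/12 ≈ 0.083333
a(g) = -3 + g (a(g) = g - 3 = -3 + g)
M = 14 (M = -3 + 17 = 14)
w(v, X) = 1
z(U) = 1
M*z(T(B(Y(-1, 6), 4), 12)) = 14*1 = 14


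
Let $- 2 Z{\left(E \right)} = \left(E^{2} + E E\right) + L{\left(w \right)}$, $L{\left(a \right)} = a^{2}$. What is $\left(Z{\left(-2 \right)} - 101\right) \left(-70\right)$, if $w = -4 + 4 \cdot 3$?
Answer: $9590$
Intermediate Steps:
$w = 8$ ($w = -4 + 12 = 8$)
$Z{\left(E \right)} = -32 - E^{2}$ ($Z{\left(E \right)} = - \frac{\left(E^{2} + E E\right) + 8^{2}}{2} = - \frac{\left(E^{2} + E^{2}\right) + 64}{2} = - \frac{2 E^{2} + 64}{2} = - \frac{64 + 2 E^{2}}{2} = -32 - E^{2}$)
$\left(Z{\left(-2 \right)} - 101\right) \left(-70\right) = \left(\left(-32 - \left(-2\right)^{2}\right) - 101\right) \left(-70\right) = \left(\left(-32 - 4\right) - 101\right) \left(-70\right) = \left(-36 - 101\right) \left(-70\right) = \left(-137\right) \left(-70\right) = 9590$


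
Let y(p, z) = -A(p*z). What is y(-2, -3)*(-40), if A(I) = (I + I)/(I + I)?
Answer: 40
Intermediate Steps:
A(I) = 1 (A(I) = (2*I)/((2*I)) = (2*I)*(1/(2*I)) = 1)
y(p, z) = -1 (y(p, z) = -1*1 = -1)
y(-2, -3)*(-40) = -1*(-40) = 40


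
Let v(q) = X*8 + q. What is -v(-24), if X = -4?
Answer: 56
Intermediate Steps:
v(q) = -32 + q (v(q) = -4*8 + q = -32 + q)
-v(-24) = -(-32 - 24) = -1*(-56) = 56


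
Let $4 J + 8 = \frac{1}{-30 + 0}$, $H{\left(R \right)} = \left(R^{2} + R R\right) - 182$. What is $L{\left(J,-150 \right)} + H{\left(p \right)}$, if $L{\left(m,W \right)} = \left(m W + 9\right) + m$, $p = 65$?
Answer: $\frac{1029149}{120} \approx 8576.2$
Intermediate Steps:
$H{\left(R \right)} = -182 + 2 R^{2}$ ($H{\left(R \right)} = \left(R^{2} + R^{2}\right) - 182 = 2 R^{2} - 182 = -182 + 2 R^{2}$)
$J = - \frac{241}{120}$ ($J = -2 + \frac{1}{4 \left(-30 + 0\right)} = -2 + \frac{1}{4 \left(-30\right)} = -2 + \frac{1}{4} \left(- \frac{1}{30}\right) = -2 - \frac{1}{120} = - \frac{241}{120} \approx -2.0083$)
$L{\left(m,W \right)} = 9 + m + W m$ ($L{\left(m,W \right)} = \left(W m + 9\right) + m = \left(9 + W m\right) + m = 9 + m + W m$)
$L{\left(J,-150 \right)} + H{\left(p \right)} = \left(9 - \frac{241}{120} - - \frac{1205}{4}\right) - \left(182 - 2 \cdot 65^{2}\right) = \left(9 - \frac{241}{120} + \frac{1205}{4}\right) + \left(-182 + 2 \cdot 4225\right) = \frac{36989}{120} + \left(-182 + 8450\right) = \frac{36989}{120} + 8268 = \frac{1029149}{120}$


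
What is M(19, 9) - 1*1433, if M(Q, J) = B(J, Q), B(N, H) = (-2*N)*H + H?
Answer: -1756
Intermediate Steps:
B(N, H) = H - 2*H*N (B(N, H) = -2*H*N + H = H - 2*H*N)
M(Q, J) = Q*(1 - 2*J)
M(19, 9) - 1*1433 = 19*(1 - 2*9) - 1*1433 = 19*(1 - 18) - 1433 = 19*(-17) - 1433 = -323 - 1433 = -1756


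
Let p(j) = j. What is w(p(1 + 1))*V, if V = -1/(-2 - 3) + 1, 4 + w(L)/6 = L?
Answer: -72/5 ≈ -14.400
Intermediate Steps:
w(L) = -24 + 6*L
V = 6/5 (V = -1/(-5) + 1 = -1*(-⅕) + 1 = ⅕ + 1 = 6/5 ≈ 1.2000)
w(p(1 + 1))*V = (-24 + 6*(1 + 1))*(6/5) = (-24 + 6*2)*(6/5) = (-24 + 12)*(6/5) = -12*6/5 = -72/5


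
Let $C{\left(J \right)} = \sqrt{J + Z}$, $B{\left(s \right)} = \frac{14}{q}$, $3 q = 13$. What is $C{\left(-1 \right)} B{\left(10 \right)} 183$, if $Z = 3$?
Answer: $\frac{7686 \sqrt{2}}{13} \approx 836.13$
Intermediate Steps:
$q = \frac{13}{3}$ ($q = \frac{1}{3} \cdot 13 = \frac{13}{3} \approx 4.3333$)
$B{\left(s \right)} = \frac{42}{13}$ ($B{\left(s \right)} = \frac{14}{\frac{13}{3}} = 14 \cdot \frac{3}{13} = \frac{42}{13}$)
$C{\left(J \right)} = \sqrt{3 + J}$ ($C{\left(J \right)} = \sqrt{J + 3} = \sqrt{3 + J}$)
$C{\left(-1 \right)} B{\left(10 \right)} 183 = \sqrt{3 - 1} \cdot \frac{42}{13} \cdot 183 = \sqrt{2} \cdot \frac{42}{13} \cdot 183 = \frac{42 \sqrt{2}}{13} \cdot 183 = \frac{7686 \sqrt{2}}{13}$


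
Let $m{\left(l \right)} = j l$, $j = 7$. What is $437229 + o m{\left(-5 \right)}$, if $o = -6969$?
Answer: $681144$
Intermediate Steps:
$m{\left(l \right)} = 7 l$
$437229 + o m{\left(-5 \right)} = 437229 - 6969 \cdot 7 \left(-5\right) = 437229 - -243915 = 437229 + 243915 = 681144$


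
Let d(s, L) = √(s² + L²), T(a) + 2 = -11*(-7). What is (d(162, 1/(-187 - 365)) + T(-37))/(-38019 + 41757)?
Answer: 25/1246 + √7996651777/2063376 ≈ 0.063403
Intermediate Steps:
T(a) = 75 (T(a) = -2 - 11*(-7) = -2 + 77 = 75)
d(s, L) = √(L² + s²)
(d(162, 1/(-187 - 365)) + T(-37))/(-38019 + 41757) = (√((1/(-187 - 365))² + 162²) + 75)/(-38019 + 41757) = (√((1/(-552))² + 26244) + 75)/3738 = (√((-1/552)² + 26244) + 75)*(1/3738) = (√(1/304704 + 26244) + 75)*(1/3738) = (√(7996651777/304704) + 75)*(1/3738) = (√7996651777/552 + 75)*(1/3738) = (75 + √7996651777/552)*(1/3738) = 25/1246 + √7996651777/2063376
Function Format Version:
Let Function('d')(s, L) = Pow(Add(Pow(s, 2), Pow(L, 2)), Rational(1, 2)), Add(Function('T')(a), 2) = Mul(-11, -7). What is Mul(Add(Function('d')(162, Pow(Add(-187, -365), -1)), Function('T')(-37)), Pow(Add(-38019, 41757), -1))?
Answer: Add(Rational(25, 1246), Mul(Rational(1, 2063376), Pow(7996651777, Rational(1, 2)))) ≈ 0.063403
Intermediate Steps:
Function('T')(a) = 75 (Function('T')(a) = Add(-2, Mul(-11, -7)) = Add(-2, 77) = 75)
Function('d')(s, L) = Pow(Add(Pow(L, 2), Pow(s, 2)), Rational(1, 2))
Mul(Add(Function('d')(162, Pow(Add(-187, -365), -1)), Function('T')(-37)), Pow(Add(-38019, 41757), -1)) = Mul(Add(Pow(Add(Pow(Pow(Add(-187, -365), -1), 2), Pow(162, 2)), Rational(1, 2)), 75), Pow(Add(-38019, 41757), -1)) = Mul(Add(Pow(Add(Pow(Pow(-552, -1), 2), 26244), Rational(1, 2)), 75), Pow(3738, -1)) = Mul(Add(Pow(Add(Pow(Rational(-1, 552), 2), 26244), Rational(1, 2)), 75), Rational(1, 3738)) = Mul(Add(Pow(Add(Rational(1, 304704), 26244), Rational(1, 2)), 75), Rational(1, 3738)) = Mul(Add(Pow(Rational(7996651777, 304704), Rational(1, 2)), 75), Rational(1, 3738)) = Mul(Add(Mul(Rational(1, 552), Pow(7996651777, Rational(1, 2))), 75), Rational(1, 3738)) = Mul(Add(75, Mul(Rational(1, 552), Pow(7996651777, Rational(1, 2)))), Rational(1, 3738)) = Add(Rational(25, 1246), Mul(Rational(1, 2063376), Pow(7996651777, Rational(1, 2))))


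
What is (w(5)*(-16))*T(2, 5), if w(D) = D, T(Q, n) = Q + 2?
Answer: -320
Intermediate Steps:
T(Q, n) = 2 + Q
(w(5)*(-16))*T(2, 5) = (5*(-16))*(2 + 2) = -80*4 = -320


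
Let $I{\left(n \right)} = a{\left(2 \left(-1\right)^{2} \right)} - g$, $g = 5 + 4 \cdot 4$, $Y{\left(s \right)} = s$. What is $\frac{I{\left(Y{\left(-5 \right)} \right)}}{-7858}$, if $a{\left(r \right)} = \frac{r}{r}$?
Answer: $\frac{10}{3929} \approx 0.0025452$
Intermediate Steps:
$a{\left(r \right)} = 1$
$g = 21$ ($g = 5 + 16 = 21$)
$I{\left(n \right)} = -20$ ($I{\left(n \right)} = 1 - 21 = -20$)
$\frac{I{\left(Y{\left(-5 \right)} \right)}}{-7858} = - \frac{20}{-7858} = \left(-20\right) \left(- \frac{1}{7858}\right) = \frac{10}{3929}$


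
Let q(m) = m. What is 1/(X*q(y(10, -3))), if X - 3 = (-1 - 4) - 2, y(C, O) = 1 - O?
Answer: -1/16 ≈ -0.062500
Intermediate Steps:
X = -4 (X = 3 + ((-1 - 4) - 2) = 3 + (-5 - 2) = 3 - 7 = -4)
1/(X*q(y(10, -3))) = 1/(-4*(1 - 1*(-3))) = 1/(-4*(1 + 3)) = 1/(-4*4) = 1/(-16) = -1/16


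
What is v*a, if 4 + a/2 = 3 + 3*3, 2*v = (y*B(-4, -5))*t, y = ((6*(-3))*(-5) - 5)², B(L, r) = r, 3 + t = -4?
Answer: 2023000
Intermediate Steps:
t = -7 (t = -3 - 4 = -7)
y = 7225 (y = (-18*(-5) - 5)² = (90 - 5)² = 85² = 7225)
v = 252875/2 (v = ((7225*(-5))*(-7))/2 = (-36125*(-7))/2 = (½)*252875 = 252875/2 ≈ 1.2644e+5)
a = 16 (a = -8 + 2*(3 + 3*3) = -8 + 2*(3 + 9) = -8 + 2*12 = -8 + 24 = 16)
v*a = (252875/2)*16 = 2023000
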